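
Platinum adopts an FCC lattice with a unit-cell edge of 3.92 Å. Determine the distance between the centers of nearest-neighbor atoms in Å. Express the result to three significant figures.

In an FCC structure, atoms touch along the face diagonal, so √2·a = 4r; the nearest-neighbor distance equals 2r = 0.7071·a.
d = 0.7071 × 3.92 = 2.77 Å.

2.77 Å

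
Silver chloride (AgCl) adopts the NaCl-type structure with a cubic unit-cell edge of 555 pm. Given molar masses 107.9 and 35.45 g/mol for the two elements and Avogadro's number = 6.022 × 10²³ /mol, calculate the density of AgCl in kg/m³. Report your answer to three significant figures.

5570 kg/m³

The NaCl-type structure contains Z = 4 formula units per cell; M(AgCl) = 107.9 + 35.45 = 143.35 g/mol.
a³ = (5.550 × 10^-8 cm)³ = 1.710 × 10^-22 cm³.
ρ = 4 × 143.35 / (6.022 × 10²³ × 1.710 × 10^-22) = 5.570 g/cm³ = 5570 kg/m³.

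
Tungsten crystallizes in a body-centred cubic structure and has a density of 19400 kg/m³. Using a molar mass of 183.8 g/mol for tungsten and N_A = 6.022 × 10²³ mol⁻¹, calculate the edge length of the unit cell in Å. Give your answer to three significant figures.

3.16 Å

With Z = 2 atoms per BCC cell, a³ = Z·M/(N_A·ρ) = 2 × 183.8 / (6.022 × 10²³ × 19.40 g/cm³) = 3.147 × 10^-23 cm³.
a = (3.147 × 10^-23)^(1/3) = 3.157 × 10^-8 cm = 3.16 Å.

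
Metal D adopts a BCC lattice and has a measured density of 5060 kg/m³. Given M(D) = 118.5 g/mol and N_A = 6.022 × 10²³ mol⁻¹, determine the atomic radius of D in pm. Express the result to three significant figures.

185 pm

For a BCC cell (Z = 2), a³ = Z·M/(N_A·ρ) = 2 × 118.5 / (6.022 × 10²³ × 5.060) = 7.778 × 10^-23 cm³, so a = 4.269 × 10^-8 cm = 426.9 pm.
Atoms touch along the body diagonal, so √3·a = 4r, so r = 0.4330 × a = 185 pm.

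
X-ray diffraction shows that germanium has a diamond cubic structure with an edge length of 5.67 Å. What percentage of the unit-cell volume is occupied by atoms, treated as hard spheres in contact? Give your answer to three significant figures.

34.0%

In a diamond cubic lattice nearest neighbors lie along the body diagonal with √3·a = 8r, so r = 0.2165a = 1.228 Å.
Packing fraction = Z·(4/3)πr³ / a³ = 8 × (4/3)π × (1.228)³ / (5.67)³ = 0.3401 = 34.0%.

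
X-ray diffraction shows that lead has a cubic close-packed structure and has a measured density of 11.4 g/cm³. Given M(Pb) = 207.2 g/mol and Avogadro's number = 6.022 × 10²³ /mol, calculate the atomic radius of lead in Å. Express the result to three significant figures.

For an FCC cell (Z = 4), a³ = Z·M/(N_A·ρ) = 4 × 207.2 / (6.022 × 10²³ × 11.40) = 1.207 × 10^-22 cm³, so a = 4.942 × 10^-8 cm = 4.942 Å.
Atoms touch along the face diagonal, so √2·a = 4r, so r = 0.3536 × a = 1.75 Å.

1.75 Å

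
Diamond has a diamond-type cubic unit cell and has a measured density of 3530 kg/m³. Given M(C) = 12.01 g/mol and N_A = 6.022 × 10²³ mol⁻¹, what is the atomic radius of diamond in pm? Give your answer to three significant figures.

77.1 pm

For a diamond cubic cell (Z = 8), a³ = Z·M/(N_A·ρ) = 8 × 12.01 / (6.022 × 10²³ × 3.530) = 4.520 × 10^-23 cm³, so a = 3.562 × 10^-8 cm = 356.2 pm.
Nearest neighbors lie along the body diagonal with √3·a = 8r, so r = 0.2165 × a = 77.1 pm.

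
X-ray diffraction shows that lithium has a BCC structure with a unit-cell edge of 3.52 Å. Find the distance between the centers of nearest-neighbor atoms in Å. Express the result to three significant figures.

In a BCC structure, atoms touch along the body diagonal, so √3·a = 4r; the nearest-neighbor distance equals 2r = 0.8660·a.
d = 0.8660 × 3.52 = 3.05 Å.

3.05 Å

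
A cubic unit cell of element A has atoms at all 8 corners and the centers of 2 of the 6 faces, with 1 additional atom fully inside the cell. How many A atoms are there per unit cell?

3

Corner atoms are shared by 8 cells (1/8 each), face atoms by 2 (1/2 each), interior atoms are unshared.
Net atoms = 8 × 1/8 + 2 × 1/2 + 1 = 1 + 1 + 1 = 3.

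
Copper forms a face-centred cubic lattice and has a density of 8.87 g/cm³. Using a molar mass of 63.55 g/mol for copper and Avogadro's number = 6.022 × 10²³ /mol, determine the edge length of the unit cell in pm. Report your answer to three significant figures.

With Z = 4 atoms per FCC cell, a³ = Z·M/(N_A·ρ) = 4 × 63.55 / (6.022 × 10²³ × 8.870 g/cm³) = 4.759 × 10^-23 cm³.
a = (4.759 × 10^-23)^(1/3) = 3.624 × 10^-8 cm = 362 pm.

362 pm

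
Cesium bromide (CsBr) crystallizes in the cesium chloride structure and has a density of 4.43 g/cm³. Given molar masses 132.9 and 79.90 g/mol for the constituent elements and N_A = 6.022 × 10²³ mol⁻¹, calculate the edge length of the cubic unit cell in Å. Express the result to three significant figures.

M(CsBr) = 212.8 g/mol; Z = 1 formula unit per cell.
a³ = Z·M/(N_A·ρ) = 1 × 212.8 / (6.022 × 10²³ × 4.43) = 7.977 × 10^-23 cm³, so a = 4.305 × 10^-8 cm = 4.30 Å.

4.30 Å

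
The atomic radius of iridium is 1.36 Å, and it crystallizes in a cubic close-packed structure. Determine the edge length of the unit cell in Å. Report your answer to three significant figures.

In an FCC lattice, atoms touch along the face diagonal, so √2·a = 4r.
a = 4r/√2 = 4 × 1.36 / 1.4142 = 3.85 Å.

3.85 Å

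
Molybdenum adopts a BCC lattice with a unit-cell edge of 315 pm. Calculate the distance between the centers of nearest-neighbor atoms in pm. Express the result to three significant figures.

In a BCC structure, atoms touch along the body diagonal, so √3·a = 4r; the nearest-neighbor distance equals 2r = 0.8660·a.
d = 0.8660 × 315 = 273 pm.

273 pm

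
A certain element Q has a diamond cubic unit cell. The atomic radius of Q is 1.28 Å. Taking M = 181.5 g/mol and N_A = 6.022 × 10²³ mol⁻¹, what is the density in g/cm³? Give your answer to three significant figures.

In a diamond cubic lattice, nearest neighbors lie along the body diagonal with √3·a = 8r, giving a = 5.912 Å = 5.912 × 10^-8 cm.
With Z = 8, ρ = Z·M/(N_A·a³) = 8 × 181.5 / (6.022 × 10²³ × 2.066 × 10^-22) = 11.67 g/cm³.

11.7 g/cm³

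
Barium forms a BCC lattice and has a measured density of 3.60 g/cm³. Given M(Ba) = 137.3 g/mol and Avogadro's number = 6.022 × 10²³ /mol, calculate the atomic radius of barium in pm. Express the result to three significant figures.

For a BCC cell (Z = 2), a³ = Z·M/(N_A·ρ) = 2 × 137.3 / (6.022 × 10²³ × 3.600) = 1.267 × 10^-22 cm³, so a = 5.022 × 10^-8 cm = 502.2 pm.
Atoms touch along the body diagonal, so √3·a = 4r, so r = 0.4330 × a = 217 pm.

217 pm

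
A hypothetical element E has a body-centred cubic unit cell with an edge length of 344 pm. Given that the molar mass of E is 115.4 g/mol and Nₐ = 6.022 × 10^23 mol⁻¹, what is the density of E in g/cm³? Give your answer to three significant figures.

A BCC unit cell contains Z = 2 atoms.
Cell volume: a³ = (344 pm)³ = (3.440 × 10^-8 cm)³ = 4.071 × 10^-23 cm³.
ρ = Z·M/(N_A·a³) = 2 × 115.4 / (6.022 × 10²³ × 4.071 × 10^-23) = 9.415 g/cm³.

9.41 g/cm³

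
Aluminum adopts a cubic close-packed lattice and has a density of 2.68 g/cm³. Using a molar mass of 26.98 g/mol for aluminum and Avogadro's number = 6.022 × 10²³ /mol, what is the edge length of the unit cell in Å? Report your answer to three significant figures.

With Z = 4 atoms per FCC cell, a³ = Z·M/(N_A·ρ) = 4 × 26.98 / (6.022 × 10²³ × 2.680 g/cm³) = 6.687 × 10^-23 cm³.
a = (6.687 × 10^-23)^(1/3) = 4.059 × 10^-8 cm = 4.06 Å.

4.06 Å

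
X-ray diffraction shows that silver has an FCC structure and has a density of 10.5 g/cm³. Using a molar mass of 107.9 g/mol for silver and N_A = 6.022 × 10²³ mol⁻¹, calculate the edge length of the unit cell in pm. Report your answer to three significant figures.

With Z = 4 atoms per FCC cell, a³ = Z·M/(N_A·ρ) = 4 × 107.9 / (6.022 × 10²³ × 10.50 g/cm³) = 6.826 × 10^-23 cm³.
a = (6.826 × 10^-23)^(1/3) = 4.087 × 10^-8 cm = 409 pm.

409 pm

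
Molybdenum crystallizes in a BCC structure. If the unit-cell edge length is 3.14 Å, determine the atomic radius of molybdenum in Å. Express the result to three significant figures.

In a BCC lattice, atoms touch along the body diagonal, so √3·a = 4r.
r = √3·a/4 = 1.7321 × 3.14 / 4 = 1.36 Å.

1.36 Å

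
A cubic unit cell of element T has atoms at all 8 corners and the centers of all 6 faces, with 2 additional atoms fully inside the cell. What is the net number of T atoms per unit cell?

6

Corner atoms are shared by 8 cells (1/8 each), face atoms by 2 (1/2 each), interior atoms are unshared.
Net atoms = 8 × 1/8 + 6 × 1/2 + 2 = 1 + 3 + 2 = 6.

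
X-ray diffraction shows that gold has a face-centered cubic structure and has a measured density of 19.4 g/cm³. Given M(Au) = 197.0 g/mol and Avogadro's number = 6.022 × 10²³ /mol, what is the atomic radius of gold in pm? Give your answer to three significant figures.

144 pm

For an FCC cell (Z = 4), a³ = Z·M/(N_A·ρ) = 4 × 197.0 / (6.022 × 10²³ × 19.40) = 6.745 × 10^-23 cm³, so a = 4.071 × 10^-8 cm = 407.1 pm.
Atoms touch along the face diagonal, so √2·a = 4r, so r = 0.3536 × a = 144 pm.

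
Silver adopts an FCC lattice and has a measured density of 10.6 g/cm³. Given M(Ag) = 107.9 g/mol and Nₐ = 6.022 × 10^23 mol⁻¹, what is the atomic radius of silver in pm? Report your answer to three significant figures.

For an FCC cell (Z = 4), a³ = Z·M/(N_A·ρ) = 4 × 107.9 / (6.022 × 10²³ × 10.60) = 6.761 × 10^-23 cm³, so a = 4.074 × 10^-8 cm = 407.4 pm.
Atoms touch along the face diagonal, so √2·a = 4r, so r = 0.3536 × a = 144 pm.

144 pm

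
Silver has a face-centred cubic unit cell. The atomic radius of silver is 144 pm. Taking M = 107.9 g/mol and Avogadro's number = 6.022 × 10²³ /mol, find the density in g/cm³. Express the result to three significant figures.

In an FCC lattice, atoms touch along the face diagonal, so √2·a = 4r, giving a = 407.3 pm = 4.073 × 10^-8 cm.
With Z = 4, ρ = Z·M/(N_A·a³) = 4 × 107.9 / (6.022 × 10²³ × 6.757 × 10^-23) = 10.61 g/cm³.

10.6 g/cm³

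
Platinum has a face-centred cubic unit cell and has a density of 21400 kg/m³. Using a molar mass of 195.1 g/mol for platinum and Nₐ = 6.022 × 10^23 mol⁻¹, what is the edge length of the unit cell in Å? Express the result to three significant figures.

3.93 Å

With Z = 4 atoms per FCC cell, a³ = Z·M/(N_A·ρ) = 4 × 195.1 / (6.022 × 10²³ × 21.40 g/cm³) = 6.056 × 10^-23 cm³.
a = (6.056 × 10^-23)^(1/3) = 3.927 × 10^-8 cm = 3.93 Å.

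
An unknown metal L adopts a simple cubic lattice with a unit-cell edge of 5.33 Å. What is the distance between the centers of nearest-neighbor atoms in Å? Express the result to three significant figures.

5.33 Å

In a simple cubic structure, atoms touch along the cell edge, so a = 2r; the nearest-neighbor distance equals 2r = 1.000·a.
d = 1.000 × 5.33 = 5.33 Å.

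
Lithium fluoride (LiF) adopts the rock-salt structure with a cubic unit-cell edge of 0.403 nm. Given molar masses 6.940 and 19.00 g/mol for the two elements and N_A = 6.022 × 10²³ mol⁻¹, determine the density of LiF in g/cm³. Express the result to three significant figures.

The rock-salt structure contains Z = 4 formula units per cell; M(LiF) = 6.940 + 19.00 = 25.94 g/mol.
a³ = (4.030 × 10^-8 cm)³ = 6.545 × 10^-23 cm³.
ρ = 4 × 25.94 / (6.022 × 10²³ × 6.545 × 10^-23) = 2.633 g/cm³.

2.63 g/cm³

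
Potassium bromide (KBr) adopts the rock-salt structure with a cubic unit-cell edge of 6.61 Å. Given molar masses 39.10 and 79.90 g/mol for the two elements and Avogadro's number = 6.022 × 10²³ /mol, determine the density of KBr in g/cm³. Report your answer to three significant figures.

The rock-salt structure contains Z = 4 formula units per cell; M(KBr) = 39.10 + 79.90 = 119.0 g/mol.
a³ = (6.610 × 10^-8 cm)³ = 2.888 × 10^-22 cm³.
ρ = 4 × 119.0 / (6.022 × 10²³ × 2.888 × 10^-22) = 2.737 g/cm³.

2.74 g/cm³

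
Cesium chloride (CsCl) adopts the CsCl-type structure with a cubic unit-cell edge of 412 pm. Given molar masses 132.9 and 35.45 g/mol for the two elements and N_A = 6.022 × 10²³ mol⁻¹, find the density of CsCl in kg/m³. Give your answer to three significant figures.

4000 kg/m³

The CsCl-type structure contains Z = 1 formula unit per cell; M(CsCl) = 132.9 + 35.45 = 168.35 g/mol.
a³ = (4.120 × 10^-8 cm)³ = 6.993 × 10^-23 cm³.
ρ = 1 × 168.35 / (6.022 × 10²³ × 6.993 × 10^-23) = 3.997 g/cm³ = 4000 kg/m³.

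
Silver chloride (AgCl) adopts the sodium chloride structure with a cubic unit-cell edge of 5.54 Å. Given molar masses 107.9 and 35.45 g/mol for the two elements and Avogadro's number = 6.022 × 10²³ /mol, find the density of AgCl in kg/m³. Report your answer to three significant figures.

5600 kg/m³

The sodium chloride structure contains Z = 4 formula units per cell; M(AgCl) = 107.9 + 35.45 = 143.35 g/mol.
a³ = (5.540 × 10^-8 cm)³ = 1.700 × 10^-22 cm³.
ρ = 4 × 143.35 / (6.022 × 10²³ × 1.700 × 10^-22) = 5.600 g/cm³ = 5600 kg/m³.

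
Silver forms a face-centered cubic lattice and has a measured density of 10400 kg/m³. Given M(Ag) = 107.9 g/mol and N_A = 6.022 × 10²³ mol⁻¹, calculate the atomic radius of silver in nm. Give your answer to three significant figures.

0.145 nm

For an FCC cell (Z = 4), a³ = Z·M/(N_A·ρ) = 4 × 107.9 / (6.022 × 10²³ × 10.40) = 6.891 × 10^-23 cm³, so a = 4.100 × 10^-8 cm = 0.4100 nm.
Atoms touch along the face diagonal, so √2·a = 4r, so r = 0.3536 × a = 0.145 nm.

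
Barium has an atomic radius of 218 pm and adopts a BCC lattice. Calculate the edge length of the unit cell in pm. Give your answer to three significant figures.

In a BCC lattice, atoms touch along the body diagonal, so √3·a = 4r.
a = 4r/√3 = 4 × 218 / 1.7321 = 503 pm.

503 pm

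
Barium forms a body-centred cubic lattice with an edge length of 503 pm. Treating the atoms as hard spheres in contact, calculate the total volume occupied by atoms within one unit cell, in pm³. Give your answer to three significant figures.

8.66 × 10^7 pm³

In a BCC lattice atoms touch along the body diagonal, so √3·a = 4r, so r = 0.4330a = 217.8 pm.
V_atoms = Z × (4/3)πr³ = 2 × (4/3)π × (217.8)³ = 8.66 × 10^7 pm³.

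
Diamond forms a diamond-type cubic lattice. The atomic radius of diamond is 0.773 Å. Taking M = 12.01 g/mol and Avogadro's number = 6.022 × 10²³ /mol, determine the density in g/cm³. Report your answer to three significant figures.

In a diamond cubic lattice, nearest neighbors lie along the body diagonal with √3·a = 8r, giving a = 3.570 Å = 3.570 × 10^-8 cm.
With Z = 8, ρ = Z·M/(N_A·a³) = 8 × 12.01 / (6.022 × 10²³ × 4.551 × 10^-23) = 3.506 g/cm³.

3.51 g/cm³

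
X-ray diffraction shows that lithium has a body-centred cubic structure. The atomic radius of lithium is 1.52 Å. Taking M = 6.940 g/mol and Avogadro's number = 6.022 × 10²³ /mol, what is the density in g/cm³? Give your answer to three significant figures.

0.533 g/cm³

In a BCC lattice, atoms touch along the body diagonal, so √3·a = 4r, giving a = 3.510 Å = 3.510 × 10^-8 cm.
With Z = 2, ρ = Z·M/(N_A·a³) = 2 × 6.940 / (6.022 × 10²³ × 4.325 × 10^-23) = 0.5329 g/cm³.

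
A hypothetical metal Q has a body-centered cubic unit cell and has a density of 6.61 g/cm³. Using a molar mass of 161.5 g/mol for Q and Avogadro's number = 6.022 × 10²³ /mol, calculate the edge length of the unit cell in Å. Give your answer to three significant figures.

4.33 Å

With Z = 2 atoms per BCC cell, a³ = Z·M/(N_A·ρ) = 2 × 161.5 / (6.022 × 10²³ × 6.610 g/cm³) = 8.114 × 10^-23 cm³.
a = (8.114 × 10^-23)^(1/3) = 4.329 × 10^-8 cm = 4.33 Å.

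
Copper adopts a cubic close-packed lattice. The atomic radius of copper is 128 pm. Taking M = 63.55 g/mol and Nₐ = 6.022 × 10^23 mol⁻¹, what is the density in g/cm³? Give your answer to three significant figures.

8.90 g/cm³

In an FCC lattice, atoms touch along the face diagonal, so √2·a = 4r, giving a = 362.0 pm = 3.620 × 10^-8 cm.
With Z = 4, ρ = Z·M/(N_A·a³) = 4 × 63.55 / (6.022 × 10²³ × 4.745 × 10^-23) = 8.895 g/cm³.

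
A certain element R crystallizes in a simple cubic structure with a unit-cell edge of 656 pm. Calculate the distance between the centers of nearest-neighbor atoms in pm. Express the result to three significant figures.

656 pm

In a simple cubic structure, atoms touch along the cell edge, so a = 2r; the nearest-neighbor distance equals 2r = 1.000·a.
d = 1.000 × 656 = 656 pm.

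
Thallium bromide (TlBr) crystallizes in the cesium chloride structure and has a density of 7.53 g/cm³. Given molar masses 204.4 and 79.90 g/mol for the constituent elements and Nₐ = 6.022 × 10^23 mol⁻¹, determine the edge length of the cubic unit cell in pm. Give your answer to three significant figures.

397 pm

M(TlBr) = 284.3 g/mol; Z = 1 formula unit per cell.
a³ = Z·M/(N_A·ρ) = 1 × 284.3 / (6.022 × 10²³ × 7.53) = 6.270 × 10^-23 cm³, so a = 3.973 × 10^-8 cm = 397 pm.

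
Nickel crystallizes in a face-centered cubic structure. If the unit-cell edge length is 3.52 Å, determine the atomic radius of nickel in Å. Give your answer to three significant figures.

1.24 Å

In an FCC lattice, atoms touch along the face diagonal, so √2·a = 4r.
r = √2·a/4 = 1.4142 × 3.52 / 4 = 1.24 Å.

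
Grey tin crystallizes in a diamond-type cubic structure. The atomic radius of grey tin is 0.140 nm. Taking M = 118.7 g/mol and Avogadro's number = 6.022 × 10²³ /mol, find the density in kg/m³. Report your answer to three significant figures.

In a diamond cubic lattice, nearest neighbors lie along the body diagonal with √3·a = 8r, giving a = 0.6466 nm = 6.466 × 10^-8 cm.
With Z = 8, ρ = Z·M/(N_A·a³) = 8 × 118.7 / (6.022 × 10²³ × 2.704 × 10^-22) = 5.832 g/cm³ = 5830 kg/m³.

5830 kg/m³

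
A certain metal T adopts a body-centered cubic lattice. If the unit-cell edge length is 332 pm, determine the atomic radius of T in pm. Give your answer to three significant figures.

144 pm

In a BCC lattice, atoms touch along the body diagonal, so √3·a = 4r.
r = √3·a/4 = 1.7321 × 332 / 4 = 144 pm.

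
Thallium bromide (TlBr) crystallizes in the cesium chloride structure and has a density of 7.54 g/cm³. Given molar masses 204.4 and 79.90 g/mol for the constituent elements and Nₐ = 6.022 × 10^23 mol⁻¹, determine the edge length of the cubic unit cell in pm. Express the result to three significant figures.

M(TlBr) = 284.3 g/mol; Z = 1 formula unit per cell.
a³ = Z·M/(N_A·ρ) = 1 × 284.3 / (6.022 × 10²³ × 7.54) = 6.261 × 10^-23 cm³, so a = 3.971 × 10^-8 cm = 397 pm.

397 pm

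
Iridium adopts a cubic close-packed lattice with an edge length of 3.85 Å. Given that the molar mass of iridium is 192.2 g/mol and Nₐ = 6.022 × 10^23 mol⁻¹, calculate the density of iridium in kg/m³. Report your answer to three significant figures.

22400 kg/m³

An FCC unit cell contains Z = 4 atoms.
Cell volume: a³ = (3.85 Å)³ = (3.850 × 10^-8 cm)³ = 5.707 × 10^-23 cm³.
ρ = Z·M/(N_A·a³) = 4 × 192.2 / (6.022 × 10²³ × 5.707 × 10^-23) = 22.37 g/cm³ = 22400 kg/m³.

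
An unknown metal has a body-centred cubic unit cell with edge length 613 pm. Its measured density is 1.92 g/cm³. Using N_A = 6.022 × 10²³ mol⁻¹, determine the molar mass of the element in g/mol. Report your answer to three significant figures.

133 g/mol

A BCC cell has Z = 2 atoms; a = 6.130 × 10^-8 cm.
M = ρ·N_A·a³/Z = 1.92 × 6.022 × 10²³ × 2.303 × 10^-22 / 2 = 133 g/mol.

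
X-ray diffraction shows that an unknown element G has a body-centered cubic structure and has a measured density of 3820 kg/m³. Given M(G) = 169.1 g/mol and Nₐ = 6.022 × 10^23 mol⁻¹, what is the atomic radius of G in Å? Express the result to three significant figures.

For a BCC cell (Z = 2), a³ = Z·M/(N_A·ρ) = 2 × 169.1 / (6.022 × 10²³ × 3.820) = 1.470 × 10^-22 cm³, so a = 5.278 × 10^-8 cm = 5.278 Å.
Atoms touch along the body diagonal, so √3·a = 4r, so r = 0.4330 × a = 2.29 Å.

2.29 Å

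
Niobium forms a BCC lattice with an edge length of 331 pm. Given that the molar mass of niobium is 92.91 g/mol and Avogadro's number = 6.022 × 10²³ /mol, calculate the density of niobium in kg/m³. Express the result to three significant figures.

8510 kg/m³

A BCC unit cell contains Z = 2 atoms.
Cell volume: a³ = (331 pm)³ = (3.310 × 10^-8 cm)³ = 3.626 × 10^-23 cm³.
ρ = Z·M/(N_A·a³) = 2 × 92.91 / (6.022 × 10²³ × 3.626 × 10^-23) = 8.509 g/cm³ = 8510 kg/m³.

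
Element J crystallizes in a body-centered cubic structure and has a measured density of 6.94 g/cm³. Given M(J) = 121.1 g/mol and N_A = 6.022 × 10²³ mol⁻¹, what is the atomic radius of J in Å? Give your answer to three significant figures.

For a BCC cell (Z = 2), a³ = Z·M/(N_A·ρ) = 2 × 121.1 / (6.022 × 10²³ × 6.940) = 5.795 × 10^-23 cm³, so a = 3.870 × 10^-8 cm = 3.870 Å.
Atoms touch along the body diagonal, so √3·a = 4r, so r = 0.4330 × a = 1.68 Å.

1.68 Å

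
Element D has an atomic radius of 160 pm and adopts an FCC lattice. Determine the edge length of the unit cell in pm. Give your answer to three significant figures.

In an FCC lattice, atoms touch along the face diagonal, so √2·a = 4r.
a = 4r/√2 = 4 × 160 / 1.4142 = 453 pm.

453 pm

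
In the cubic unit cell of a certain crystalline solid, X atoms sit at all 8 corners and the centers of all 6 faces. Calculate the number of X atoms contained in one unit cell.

4

Corner atoms are shared by 8 cells (1/8 each), face atoms by 2 (1/2 each).
Net atoms = 8 × 1/8 + 6 × 1/2 = 1 + 3 = 4.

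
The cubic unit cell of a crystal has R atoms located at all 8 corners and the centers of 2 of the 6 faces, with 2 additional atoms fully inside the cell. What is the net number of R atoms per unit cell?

4

Corner atoms are shared by 8 cells (1/8 each), face atoms by 2 (1/2 each), interior atoms are unshared.
Net atoms = 8 × 1/8 + 2 × 1/2 + 2 = 1 + 1 + 2 = 4.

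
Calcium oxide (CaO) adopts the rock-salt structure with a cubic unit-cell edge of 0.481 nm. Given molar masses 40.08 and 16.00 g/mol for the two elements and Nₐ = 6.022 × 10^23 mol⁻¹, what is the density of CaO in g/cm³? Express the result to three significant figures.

The rock-salt structure contains Z = 4 formula units per cell; M(CaO) = 40.08 + 16.00 = 56.08 g/mol.
a³ = (4.810 × 10^-8 cm)³ = 1.113 × 10^-22 cm³.
ρ = 4 × 56.08 / (6.022 × 10²³ × 1.113 × 10^-22) = 3.347 g/cm³.

3.35 g/cm³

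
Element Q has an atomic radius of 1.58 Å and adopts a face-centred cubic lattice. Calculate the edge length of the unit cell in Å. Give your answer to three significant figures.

In an FCC lattice, atoms touch along the face diagonal, so √2·a = 4r.
a = 4r/√2 = 4 × 1.58 / 1.4142 = 4.47 Å.

4.47 Å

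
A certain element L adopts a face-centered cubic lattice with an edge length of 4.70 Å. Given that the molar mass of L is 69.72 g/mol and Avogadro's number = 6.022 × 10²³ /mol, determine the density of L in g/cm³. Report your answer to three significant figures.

An FCC unit cell contains Z = 4 atoms.
Cell volume: a³ = (4.70 Å)³ = (4.700 × 10^-8 cm)³ = 1.038 × 10^-22 cm³.
ρ = Z·M/(N_A·a³) = 4 × 69.72 / (6.022 × 10²³ × 1.038 × 10^-22) = 4.460 g/cm³.

4.46 g/cm³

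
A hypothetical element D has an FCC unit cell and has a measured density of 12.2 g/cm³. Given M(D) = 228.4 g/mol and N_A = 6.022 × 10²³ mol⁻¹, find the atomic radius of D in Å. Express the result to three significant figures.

For an FCC cell (Z = 4), a³ = Z·M/(N_A·ρ) = 4 × 228.4 / (6.022 × 10²³ × 12.20) = 1.244 × 10^-22 cm³, so a = 4.991 × 10^-8 cm = 4.991 Å.
Atoms touch along the face diagonal, so √2·a = 4r, so r = 0.3536 × a = 1.76 Å.

1.76 Å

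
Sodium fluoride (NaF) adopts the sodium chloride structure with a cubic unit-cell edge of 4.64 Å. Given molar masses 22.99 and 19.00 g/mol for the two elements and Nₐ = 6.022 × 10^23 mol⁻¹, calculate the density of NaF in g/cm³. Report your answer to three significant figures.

2.79 g/cm³

The sodium chloride structure contains Z = 4 formula units per cell; M(NaF) = 22.99 + 19.00 = 41.99 g/mol.
a³ = (4.640 × 10^-8 cm)³ = 9.990 × 10^-23 cm³.
ρ = 4 × 41.99 / (6.022 × 10²³ × 9.990 × 10^-23) = 2.792 g/cm³.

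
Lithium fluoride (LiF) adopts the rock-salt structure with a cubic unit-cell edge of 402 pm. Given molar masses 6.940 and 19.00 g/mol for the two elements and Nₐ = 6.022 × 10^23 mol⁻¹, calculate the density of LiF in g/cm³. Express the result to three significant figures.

The rock-salt structure contains Z = 4 formula units per cell; M(LiF) = 6.940 + 19.00 = 25.94 g/mol.
a³ = (4.020 × 10^-8 cm)³ = 6.496 × 10^-23 cm³.
ρ = 4 × 25.94 / (6.022 × 10²³ × 6.496 × 10^-23) = 2.652 g/cm³.

2.65 g/cm³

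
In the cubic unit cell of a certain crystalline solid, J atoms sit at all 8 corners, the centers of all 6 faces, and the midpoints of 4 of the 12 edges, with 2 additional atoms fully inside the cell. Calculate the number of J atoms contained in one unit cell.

7

Corner atoms are shared by 8 cells (1/8 each), face atoms by 2 (1/2 each), edge atoms by 4 (1/4 each), interior atoms are unshared.
Net atoms = 8 × 1/8 + 6 × 1/2 + 4 × 1/4 + 2 = 1 + 3 + 1 + 2 = 7.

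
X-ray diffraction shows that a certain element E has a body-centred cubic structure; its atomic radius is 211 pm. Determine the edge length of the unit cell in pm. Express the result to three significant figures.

In a BCC lattice, atoms touch along the body diagonal, so √3·a = 4r.
a = 4r/√3 = 4 × 211 / 1.7321 = 487 pm.

487 pm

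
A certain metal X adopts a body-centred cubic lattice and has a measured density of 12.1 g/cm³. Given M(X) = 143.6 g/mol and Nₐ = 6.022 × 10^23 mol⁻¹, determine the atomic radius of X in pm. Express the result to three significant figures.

For a BCC cell (Z = 2), a³ = Z·M/(N_A·ρ) = 2 × 143.6 / (6.022 × 10²³ × 12.10) = 3.941 × 10^-23 cm³, so a = 3.403 × 10^-8 cm = 340.3 pm.
Atoms touch along the body diagonal, so √3·a = 4r, so r = 0.4330 × a = 147 pm.

147 pm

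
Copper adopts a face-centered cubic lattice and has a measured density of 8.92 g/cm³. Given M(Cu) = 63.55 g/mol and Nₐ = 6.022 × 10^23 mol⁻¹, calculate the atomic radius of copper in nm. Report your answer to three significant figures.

For an FCC cell (Z = 4), a³ = Z·M/(N_A·ρ) = 4 × 63.55 / (6.022 × 10²³ × 8.920) = 4.732 × 10^-23 cm³, so a = 3.617 × 10^-8 cm = 0.3617 nm.
Atoms touch along the face diagonal, so √2·a = 4r, so r = 0.3536 × a = 0.128 nm.

0.128 nm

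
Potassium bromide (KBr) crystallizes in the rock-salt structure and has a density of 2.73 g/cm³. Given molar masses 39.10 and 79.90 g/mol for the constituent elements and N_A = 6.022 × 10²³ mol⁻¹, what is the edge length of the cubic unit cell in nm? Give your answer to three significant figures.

0.662 nm

M(KBr) = 119.0 g/mol; Z = 4 formula units per cell.
a³ = Z·M/(N_A·ρ) = 4 × 119.0 / (6.022 × 10²³ × 2.73) = 2.895 × 10^-22 cm³, so a = 6.616 × 10^-8 cm = 0.662 nm.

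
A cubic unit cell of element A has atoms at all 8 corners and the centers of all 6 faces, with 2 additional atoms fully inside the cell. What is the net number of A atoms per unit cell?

6

Corner atoms are shared by 8 cells (1/8 each), face atoms by 2 (1/2 each), interior atoms are unshared.
Net atoms = 8 × 1/8 + 6 × 1/2 + 2 = 1 + 3 + 2 = 6.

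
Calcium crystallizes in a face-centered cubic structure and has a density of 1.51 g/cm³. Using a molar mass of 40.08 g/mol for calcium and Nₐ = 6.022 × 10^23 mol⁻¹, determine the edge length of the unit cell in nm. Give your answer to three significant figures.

0.561 nm

With Z = 4 atoms per FCC cell, a³ = Z·M/(N_A·ρ) = 4 × 40.08 / (6.022 × 10²³ × 1.510 g/cm³) = 1.763 × 10^-22 cm³.
a = (1.763 × 10^-22)^(1/3) = 5.607 × 10^-8 cm = 0.561 nm.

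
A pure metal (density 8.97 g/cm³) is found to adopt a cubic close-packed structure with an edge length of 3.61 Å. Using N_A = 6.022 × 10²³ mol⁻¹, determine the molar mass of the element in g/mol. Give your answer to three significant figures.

An FCC cell has Z = 4 atoms; a = 3.610 × 10^-8 cm.
M = ρ·N_A·a³/Z = 8.97 × 6.022 × 10²³ × 4.705 × 10^-23 / 4 = 63.5 g/mol.

63.5 g/mol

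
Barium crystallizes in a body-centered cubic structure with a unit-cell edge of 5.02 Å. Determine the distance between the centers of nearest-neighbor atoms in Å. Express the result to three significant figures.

In a BCC structure, atoms touch along the body diagonal, so √3·a = 4r; the nearest-neighbor distance equals 2r = 0.8660·a.
d = 0.8660 × 5.02 = 4.35 Å.

4.35 Å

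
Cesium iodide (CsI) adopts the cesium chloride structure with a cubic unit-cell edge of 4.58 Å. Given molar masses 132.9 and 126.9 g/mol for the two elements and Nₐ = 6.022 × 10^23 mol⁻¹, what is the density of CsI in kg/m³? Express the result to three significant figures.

4490 kg/m³

The cesium chloride structure contains Z = 1 formula unit per cell; M(CsI) = 132.9 + 126.9 = 259.8 g/mol.
a³ = (4.580 × 10^-8 cm)³ = 9.607 × 10^-23 cm³.
ρ = 1 × 259.8 / (6.022 × 10²³ × 9.607 × 10^-23) = 4.491 g/cm³ = 4490 kg/m³.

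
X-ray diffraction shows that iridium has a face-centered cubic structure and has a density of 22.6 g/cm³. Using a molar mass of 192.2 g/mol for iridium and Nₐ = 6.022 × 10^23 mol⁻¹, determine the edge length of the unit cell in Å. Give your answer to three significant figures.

With Z = 4 atoms per FCC cell, a³ = Z·M/(N_A·ρ) = 4 × 192.2 / (6.022 × 10²³ × 22.60 g/cm³) = 5.649 × 10^-23 cm³.
a = (5.649 × 10^-23)^(1/3) = 3.837 × 10^-8 cm = 3.84 Å.

3.84 Å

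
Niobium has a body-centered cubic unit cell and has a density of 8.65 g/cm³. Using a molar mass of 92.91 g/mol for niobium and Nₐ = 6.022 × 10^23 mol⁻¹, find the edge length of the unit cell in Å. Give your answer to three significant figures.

With Z = 2 atoms per BCC cell, a³ = Z·M/(N_A·ρ) = 2 × 92.91 / (6.022 × 10²³ × 8.650 g/cm³) = 3.567 × 10^-23 cm³.
a = (3.567 × 10^-23)^(1/3) = 3.292 × 10^-8 cm = 3.29 Å.

3.29 Å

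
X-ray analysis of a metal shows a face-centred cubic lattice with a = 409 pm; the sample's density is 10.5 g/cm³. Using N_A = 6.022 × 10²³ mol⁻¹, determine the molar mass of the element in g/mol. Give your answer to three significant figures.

108 g/mol

An FCC cell has Z = 4 atoms; a = 4.090 × 10^-8 cm.
M = ρ·N_A·a³/Z = 10.5 × 6.022 × 10²³ × 6.842 × 10^-23 / 4 = 108 g/mol.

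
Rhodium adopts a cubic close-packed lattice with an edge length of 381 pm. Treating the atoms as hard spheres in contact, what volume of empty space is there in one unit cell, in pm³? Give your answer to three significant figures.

1.44 × 10^7 pm³

In an FCC lattice atoms touch along the face diagonal, so √2·a = 4r, so r = 0.3536a = 134.7 pm.
V_cell = a³ = 5.531 × 10^7 pm³; V_atoms = 4 × (4/3)πr³ = 4.095 × 10^7 pm³.
Empty space = 5.531 × 10^7 − 4.095 × 10^7 = 1.44 × 10^7 pm³.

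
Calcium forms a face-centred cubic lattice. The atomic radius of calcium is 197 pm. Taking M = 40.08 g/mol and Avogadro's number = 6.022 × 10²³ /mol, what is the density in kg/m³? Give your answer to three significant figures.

In an FCC lattice, atoms touch along the face diagonal, so √2·a = 4r, giving a = 557.2 pm = 5.572 × 10^-8 cm.
With Z = 4, ρ = Z·M/(N_A·a³) = 4 × 40.08 / (6.022 × 10²³ × 1.730 × 10^-22) = 1.539 g/cm³ = 1540 kg/m³.

1540 kg/m³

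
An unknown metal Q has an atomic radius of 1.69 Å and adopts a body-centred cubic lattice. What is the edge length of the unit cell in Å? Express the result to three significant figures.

3.90 Å

In a BCC lattice, atoms touch along the body diagonal, so √3·a = 4r.
a = 4r/√3 = 4 × 1.69 / 1.7321 = 3.90 Å.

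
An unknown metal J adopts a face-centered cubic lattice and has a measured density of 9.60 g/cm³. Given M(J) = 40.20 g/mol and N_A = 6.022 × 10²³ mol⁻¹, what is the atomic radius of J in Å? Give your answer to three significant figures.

1.07 Å

For an FCC cell (Z = 4), a³ = Z·M/(N_A·ρ) = 4 × 40.20 / (6.022 × 10²³ × 9.600) = 2.781 × 10^-23 cm³, so a = 3.030 × 10^-8 cm = 3.030 Å.
Atoms touch along the face diagonal, so √2·a = 4r, so r = 0.3536 × a = 1.07 Å.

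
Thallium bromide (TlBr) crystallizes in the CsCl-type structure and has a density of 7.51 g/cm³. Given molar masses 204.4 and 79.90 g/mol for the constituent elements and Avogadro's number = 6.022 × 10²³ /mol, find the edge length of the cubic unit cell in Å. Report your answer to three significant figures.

3.98 Å

M(TlBr) = 284.3 g/mol; Z = 1 formula unit per cell.
a³ = Z·M/(N_A·ρ) = 1 × 284.3 / (6.022 × 10²³ × 7.51) = 6.286 × 10^-23 cm³, so a = 3.976 × 10^-8 cm = 3.98 Å.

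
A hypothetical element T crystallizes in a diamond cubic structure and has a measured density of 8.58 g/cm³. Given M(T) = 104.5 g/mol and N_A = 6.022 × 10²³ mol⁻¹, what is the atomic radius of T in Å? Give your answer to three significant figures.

For a diamond cubic cell (Z = 8), a³ = Z·M/(N_A·ρ) = 8 × 104.5 / (6.022 × 10²³ × 8.580) = 1.618 × 10^-22 cm³, so a = 5.449 × 10^-8 cm = 5.449 Å.
Nearest neighbors lie along the body diagonal with √3·a = 8r, so r = 0.2165 × a = 1.18 Å.

1.18 Å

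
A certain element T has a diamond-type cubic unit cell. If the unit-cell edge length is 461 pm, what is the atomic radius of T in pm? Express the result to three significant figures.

In a diamond cubic lattice, nearest neighbors lie along the body diagonal with √3·a = 8r.
r = √3·a/8 = 1.7321 × 461 / 8 = 99.8 pm.

99.8 pm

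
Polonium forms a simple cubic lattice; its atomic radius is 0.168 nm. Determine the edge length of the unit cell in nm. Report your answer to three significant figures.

0.336 nm

In a simple cubic lattice, atoms touch along the cell edge, so a = 2r.
a = 2r = 2 × 0.168 = 0.336 nm.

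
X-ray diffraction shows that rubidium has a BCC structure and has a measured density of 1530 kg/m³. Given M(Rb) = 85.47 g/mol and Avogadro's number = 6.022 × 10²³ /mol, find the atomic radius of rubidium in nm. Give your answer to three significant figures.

0.247 nm

For a BCC cell (Z = 2), a³ = Z·M/(N_A·ρ) = 2 × 85.47 / (6.022 × 10²³ × 1.530) = 1.855 × 10^-22 cm³, so a = 5.703 × 10^-8 cm = 0.5703 nm.
Atoms touch along the body diagonal, so √3·a = 4r, so r = 0.4330 × a = 0.247 nm.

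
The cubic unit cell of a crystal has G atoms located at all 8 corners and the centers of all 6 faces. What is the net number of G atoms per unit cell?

4

Corner atoms are shared by 8 cells (1/8 each), face atoms by 2 (1/2 each).
Net atoms = 8 × 1/8 + 6 × 1/2 = 1 + 3 = 4.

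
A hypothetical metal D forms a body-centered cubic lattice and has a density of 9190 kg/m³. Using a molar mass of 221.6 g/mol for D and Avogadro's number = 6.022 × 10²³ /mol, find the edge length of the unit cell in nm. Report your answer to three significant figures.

0.431 nm

With Z = 2 atoms per BCC cell, a³ = Z·M/(N_A·ρ) = 2 × 221.6 / (6.022 × 10²³ × 9.190 g/cm³) = 8.008 × 10^-23 cm³.
a = (8.008 × 10^-23)^(1/3) = 4.310 × 10^-8 cm = 0.431 nm.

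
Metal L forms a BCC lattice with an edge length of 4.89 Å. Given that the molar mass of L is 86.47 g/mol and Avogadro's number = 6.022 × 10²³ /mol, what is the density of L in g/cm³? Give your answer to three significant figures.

A BCC unit cell contains Z = 2 atoms.
Cell volume: a³ = (4.89 Å)³ = (4.890 × 10^-8 cm)³ = 1.169 × 10^-22 cm³.
ρ = Z·M/(N_A·a³) = 2 × 86.47 / (6.022 × 10²³ × 1.169 × 10^-22) = 2.456 g/cm³.

2.46 g/cm³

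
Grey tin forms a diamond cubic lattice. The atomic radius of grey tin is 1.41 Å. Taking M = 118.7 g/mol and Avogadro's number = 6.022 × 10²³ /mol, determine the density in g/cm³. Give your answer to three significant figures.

In a diamond cubic lattice, nearest neighbors lie along the body diagonal with √3·a = 8r, giving a = 6.513 Å = 6.513 × 10^-8 cm.
With Z = 8, ρ = Z·M/(N_A·a³) = 8 × 118.7 / (6.022 × 10²³ × 2.762 × 10^-22) = 5.709 g/cm³.

5.71 g/cm³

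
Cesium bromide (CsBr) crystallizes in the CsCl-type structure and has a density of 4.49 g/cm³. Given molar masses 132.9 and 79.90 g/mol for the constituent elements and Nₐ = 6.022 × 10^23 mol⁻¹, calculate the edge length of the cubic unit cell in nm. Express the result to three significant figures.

M(CsBr) = 212.8 g/mol; Z = 1 formula unit per cell.
a³ = Z·M/(N_A·ρ) = 1 × 212.8 / (6.022 × 10²³ × 4.49) = 7.870 × 10^-23 cm³, so a = 4.285 × 10^-8 cm = 0.429 nm.

0.429 nm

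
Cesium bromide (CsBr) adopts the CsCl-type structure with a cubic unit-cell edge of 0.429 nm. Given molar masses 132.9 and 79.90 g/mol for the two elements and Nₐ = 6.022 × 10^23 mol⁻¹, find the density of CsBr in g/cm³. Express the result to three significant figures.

4.48 g/cm³

The CsCl-type structure contains Z = 1 formula unit per cell; M(CsBr) = 132.9 + 79.90 = 212.8 g/mol.
a³ = (4.290 × 10^-8 cm)³ = 7.895 × 10^-23 cm³.
ρ = 1 × 212.8 / (6.022 × 10²³ × 7.895 × 10^-23) = 4.476 g/cm³.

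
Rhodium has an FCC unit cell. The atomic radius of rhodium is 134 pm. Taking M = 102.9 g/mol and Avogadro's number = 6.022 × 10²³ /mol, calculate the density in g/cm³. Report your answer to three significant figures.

In an FCC lattice, atoms touch along the face diagonal, so √2·a = 4r, giving a = 379.0 pm = 3.790 × 10^-8 cm.
With Z = 4, ρ = Z·M/(N_A·a³) = 4 × 102.9 / (6.022 × 10²³ × 5.444 × 10^-23) = 12.55 g/cm³.

12.6 g/cm³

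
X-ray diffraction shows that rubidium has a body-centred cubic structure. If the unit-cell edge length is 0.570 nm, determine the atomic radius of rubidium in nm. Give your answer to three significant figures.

0.247 nm

In a BCC lattice, atoms touch along the body diagonal, so √3·a = 4r.
r = √3·a/4 = 1.7321 × 0.570 / 4 = 0.247 nm.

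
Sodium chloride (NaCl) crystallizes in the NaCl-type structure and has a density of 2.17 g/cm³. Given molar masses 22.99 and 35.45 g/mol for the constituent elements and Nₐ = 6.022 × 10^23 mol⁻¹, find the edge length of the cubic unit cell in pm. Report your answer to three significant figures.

563 pm

M(NaCl) = 58.44 g/mol; Z = 4 formula units per cell.
a³ = Z·M/(N_A·ρ) = 4 × 58.44 / (6.022 × 10²³ × 2.17) = 1.789 × 10^-22 cm³, so a = 5.635 × 10^-8 cm = 563 pm.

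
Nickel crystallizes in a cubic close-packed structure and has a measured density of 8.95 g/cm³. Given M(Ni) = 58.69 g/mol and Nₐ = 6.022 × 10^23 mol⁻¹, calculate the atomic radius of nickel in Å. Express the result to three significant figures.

1.24 Å

For an FCC cell (Z = 4), a³ = Z·M/(N_A·ρ) = 4 × 58.69 / (6.022 × 10²³ × 8.950) = 4.356 × 10^-23 cm³, so a = 3.518 × 10^-8 cm = 3.518 Å.
Atoms touch along the face diagonal, so √2·a = 4r, so r = 0.3536 × a = 1.24 Å.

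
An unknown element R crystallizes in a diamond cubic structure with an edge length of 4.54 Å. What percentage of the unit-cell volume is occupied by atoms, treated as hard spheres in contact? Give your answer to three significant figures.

In a diamond cubic lattice nearest neighbors lie along the body diagonal with √3·a = 8r, so r = 0.2165a = 0.9829 Å.
Packing fraction = Z·(4/3)πr³ / a³ = 8 × (4/3)π × (0.9829)³ / (4.54)³ = 0.3401 = 34.0%.

34.0%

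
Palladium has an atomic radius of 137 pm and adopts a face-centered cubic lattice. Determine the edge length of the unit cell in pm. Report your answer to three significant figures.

In an FCC lattice, atoms touch along the face diagonal, so √2·a = 4r.
a = 4r/√2 = 4 × 137 / 1.4142 = 387 pm.

387 pm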